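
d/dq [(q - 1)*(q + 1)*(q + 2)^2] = 4*q^3 + 12*q^2 + 6*q - 4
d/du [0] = 0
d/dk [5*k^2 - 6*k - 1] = 10*k - 6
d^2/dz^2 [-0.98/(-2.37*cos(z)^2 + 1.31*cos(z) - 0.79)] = (-22.018248*(1 - cos(z)^2)^2 + 9.127818*cos(z)^3 - 5.351486*cos(z)^2 - 19.269838*cos(z) + 21.712096)/(2.37*cos(z)^2 - 1.31*cos(z) + 0.79)^3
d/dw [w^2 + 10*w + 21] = 2*w + 10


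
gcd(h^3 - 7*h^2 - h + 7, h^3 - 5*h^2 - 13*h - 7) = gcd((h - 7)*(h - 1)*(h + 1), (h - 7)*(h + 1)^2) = h^2 - 6*h - 7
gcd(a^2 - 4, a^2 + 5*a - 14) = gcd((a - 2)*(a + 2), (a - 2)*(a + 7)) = a - 2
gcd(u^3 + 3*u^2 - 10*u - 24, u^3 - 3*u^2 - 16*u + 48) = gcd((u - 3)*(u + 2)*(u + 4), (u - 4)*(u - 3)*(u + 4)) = u^2 + u - 12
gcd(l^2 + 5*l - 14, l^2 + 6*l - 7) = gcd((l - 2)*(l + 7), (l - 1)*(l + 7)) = l + 7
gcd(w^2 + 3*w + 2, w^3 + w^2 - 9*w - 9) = w + 1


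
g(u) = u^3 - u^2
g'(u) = 3*u^2 - 2*u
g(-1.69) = -7.68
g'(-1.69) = 11.95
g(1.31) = 0.53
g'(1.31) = 2.53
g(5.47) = 133.75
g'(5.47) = 78.82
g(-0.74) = -0.95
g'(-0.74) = 3.12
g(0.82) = -0.12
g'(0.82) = 0.38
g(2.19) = 5.71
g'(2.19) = 10.01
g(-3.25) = -44.89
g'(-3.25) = 38.19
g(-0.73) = -0.92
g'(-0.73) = 3.06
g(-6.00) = -252.00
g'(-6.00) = 120.00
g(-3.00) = -36.00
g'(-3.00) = 33.00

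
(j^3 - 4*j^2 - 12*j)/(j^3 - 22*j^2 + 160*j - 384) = j*(j + 2)/(j^2 - 16*j + 64)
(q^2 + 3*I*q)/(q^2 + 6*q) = (q + 3*I)/(q + 6)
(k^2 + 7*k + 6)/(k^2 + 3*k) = (k^2 + 7*k + 6)/(k*(k + 3))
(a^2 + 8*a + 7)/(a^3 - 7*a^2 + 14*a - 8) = (a^2 + 8*a + 7)/(a^3 - 7*a^2 + 14*a - 8)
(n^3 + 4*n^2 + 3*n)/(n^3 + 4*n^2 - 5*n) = (n^2 + 4*n + 3)/(n^2 + 4*n - 5)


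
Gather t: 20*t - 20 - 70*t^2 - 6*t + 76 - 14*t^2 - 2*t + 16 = -84*t^2 + 12*t + 72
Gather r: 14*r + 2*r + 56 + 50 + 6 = 16*r + 112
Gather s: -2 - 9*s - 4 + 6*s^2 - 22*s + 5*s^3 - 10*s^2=5*s^3 - 4*s^2 - 31*s - 6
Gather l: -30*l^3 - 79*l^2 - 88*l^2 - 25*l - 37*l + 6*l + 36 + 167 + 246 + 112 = -30*l^3 - 167*l^2 - 56*l + 561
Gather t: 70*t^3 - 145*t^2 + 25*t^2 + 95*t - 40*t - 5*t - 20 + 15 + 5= 70*t^3 - 120*t^2 + 50*t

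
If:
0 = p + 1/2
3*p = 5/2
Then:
No Solution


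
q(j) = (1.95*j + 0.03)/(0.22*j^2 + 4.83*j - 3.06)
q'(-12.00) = -0.08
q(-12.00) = 0.80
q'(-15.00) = -0.15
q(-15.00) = 1.12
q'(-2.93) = -0.04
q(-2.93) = 0.37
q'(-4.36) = -0.04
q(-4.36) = 0.42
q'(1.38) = -0.43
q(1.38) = 0.68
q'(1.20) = -0.72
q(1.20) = 0.78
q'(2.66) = -0.07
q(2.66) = 0.46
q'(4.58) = -0.03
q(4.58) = 0.38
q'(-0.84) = -0.13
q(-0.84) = 0.23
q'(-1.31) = -0.08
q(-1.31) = 0.28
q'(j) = (-0.44*j - 4.83)*(1.95*j + 0.03)/(0.22*j^2 + 4.83*j - 3.06)^2 + 1.95/(0.22*j^2 + 4.83*j - 3.06)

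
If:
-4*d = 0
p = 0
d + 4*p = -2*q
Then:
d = 0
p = 0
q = 0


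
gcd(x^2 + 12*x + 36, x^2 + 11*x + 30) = x + 6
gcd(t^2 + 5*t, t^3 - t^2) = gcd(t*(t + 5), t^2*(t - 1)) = t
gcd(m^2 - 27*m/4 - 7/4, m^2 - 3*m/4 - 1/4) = m + 1/4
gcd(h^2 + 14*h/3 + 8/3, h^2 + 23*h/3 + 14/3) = h + 2/3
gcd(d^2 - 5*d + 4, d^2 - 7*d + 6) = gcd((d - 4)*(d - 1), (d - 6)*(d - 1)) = d - 1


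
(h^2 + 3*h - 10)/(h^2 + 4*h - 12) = (h + 5)/(h + 6)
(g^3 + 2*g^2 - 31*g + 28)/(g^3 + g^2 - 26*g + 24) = (g + 7)/(g + 6)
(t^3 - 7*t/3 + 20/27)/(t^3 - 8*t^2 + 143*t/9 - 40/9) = (9*t^2 + 3*t - 20)/(3*(3*t^2 - 23*t + 40))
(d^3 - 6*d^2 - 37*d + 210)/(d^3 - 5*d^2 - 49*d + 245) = (d + 6)/(d + 7)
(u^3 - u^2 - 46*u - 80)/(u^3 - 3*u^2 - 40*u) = (u + 2)/u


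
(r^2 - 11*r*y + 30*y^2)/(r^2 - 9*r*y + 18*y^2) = (-r + 5*y)/(-r + 3*y)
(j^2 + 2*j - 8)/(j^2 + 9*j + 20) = (j - 2)/(j + 5)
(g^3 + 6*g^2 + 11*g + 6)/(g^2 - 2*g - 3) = (g^2 + 5*g + 6)/(g - 3)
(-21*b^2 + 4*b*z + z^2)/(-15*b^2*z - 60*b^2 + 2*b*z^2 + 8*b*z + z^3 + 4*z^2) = (7*b + z)/(5*b*z + 20*b + z^2 + 4*z)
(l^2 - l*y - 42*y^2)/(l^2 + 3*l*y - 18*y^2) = (-l + 7*y)/(-l + 3*y)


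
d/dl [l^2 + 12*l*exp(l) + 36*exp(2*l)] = 12*l*exp(l) + 2*l + 72*exp(2*l) + 12*exp(l)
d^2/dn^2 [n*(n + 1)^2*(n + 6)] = 12*n^2 + 48*n + 26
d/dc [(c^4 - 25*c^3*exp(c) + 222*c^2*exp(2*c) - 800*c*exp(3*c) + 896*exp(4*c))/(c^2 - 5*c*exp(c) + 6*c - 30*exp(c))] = ((c^2 - 5*c*exp(c) + 6*c - 30*exp(c))*(-25*c^3*exp(c) + 4*c^3 + 444*c^2*exp(2*c) - 75*c^2*exp(c) - 2400*c*exp(3*c) + 444*c*exp(2*c) + 3584*exp(4*c) - 800*exp(3*c)) + (5*c*exp(c) - 2*c + 35*exp(c) - 6)*(c^4 - 25*c^3*exp(c) + 222*c^2*exp(2*c) - 800*c*exp(3*c) + 896*exp(4*c)))/(c^2 - 5*c*exp(c) + 6*c - 30*exp(c))^2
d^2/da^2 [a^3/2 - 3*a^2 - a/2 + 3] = 3*a - 6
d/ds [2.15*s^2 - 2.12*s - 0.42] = 4.3*s - 2.12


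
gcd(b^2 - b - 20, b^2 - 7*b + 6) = 1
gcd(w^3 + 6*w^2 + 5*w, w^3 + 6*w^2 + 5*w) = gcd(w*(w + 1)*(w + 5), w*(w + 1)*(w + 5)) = w^3 + 6*w^2 + 5*w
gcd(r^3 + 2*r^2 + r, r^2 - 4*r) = r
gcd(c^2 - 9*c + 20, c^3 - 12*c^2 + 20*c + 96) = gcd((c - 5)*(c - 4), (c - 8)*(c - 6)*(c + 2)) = 1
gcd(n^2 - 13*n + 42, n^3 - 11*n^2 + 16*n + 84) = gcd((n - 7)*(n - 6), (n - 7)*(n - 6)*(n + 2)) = n^2 - 13*n + 42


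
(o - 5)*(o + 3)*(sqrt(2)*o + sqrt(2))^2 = 2*o^4 - 36*o^2 - 64*o - 30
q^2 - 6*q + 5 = (q - 5)*(q - 1)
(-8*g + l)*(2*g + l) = -16*g^2 - 6*g*l + l^2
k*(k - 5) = k^2 - 5*k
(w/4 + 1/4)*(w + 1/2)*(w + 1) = w^3/4 + 5*w^2/8 + w/2 + 1/8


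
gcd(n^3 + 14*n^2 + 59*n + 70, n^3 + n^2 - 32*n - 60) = n^2 + 7*n + 10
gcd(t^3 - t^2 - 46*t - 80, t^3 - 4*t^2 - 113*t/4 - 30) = t - 8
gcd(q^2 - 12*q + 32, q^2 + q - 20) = q - 4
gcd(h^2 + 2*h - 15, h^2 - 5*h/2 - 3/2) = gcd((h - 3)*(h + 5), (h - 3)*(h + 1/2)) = h - 3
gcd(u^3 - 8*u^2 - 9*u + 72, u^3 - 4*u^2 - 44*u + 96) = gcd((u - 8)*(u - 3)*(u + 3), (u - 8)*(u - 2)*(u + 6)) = u - 8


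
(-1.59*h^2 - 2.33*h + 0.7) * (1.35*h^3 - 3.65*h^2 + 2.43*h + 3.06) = -2.1465*h^5 + 2.658*h^4 + 5.5858*h^3 - 13.0823*h^2 - 5.4288*h + 2.142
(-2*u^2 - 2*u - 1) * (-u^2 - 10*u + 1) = 2*u^4 + 22*u^3 + 19*u^2 + 8*u - 1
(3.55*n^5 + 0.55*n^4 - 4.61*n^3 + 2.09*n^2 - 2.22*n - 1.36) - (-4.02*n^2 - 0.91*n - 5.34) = 3.55*n^5 + 0.55*n^4 - 4.61*n^3 + 6.11*n^2 - 1.31*n + 3.98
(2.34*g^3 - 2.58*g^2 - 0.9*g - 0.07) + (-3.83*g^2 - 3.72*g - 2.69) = 2.34*g^3 - 6.41*g^2 - 4.62*g - 2.76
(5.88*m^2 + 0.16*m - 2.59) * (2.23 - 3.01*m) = -17.6988*m^3 + 12.6308*m^2 + 8.1527*m - 5.7757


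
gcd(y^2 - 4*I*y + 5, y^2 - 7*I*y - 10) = y - 5*I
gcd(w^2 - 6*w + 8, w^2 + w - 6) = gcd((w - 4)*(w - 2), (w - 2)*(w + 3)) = w - 2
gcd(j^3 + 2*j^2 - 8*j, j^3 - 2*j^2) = j^2 - 2*j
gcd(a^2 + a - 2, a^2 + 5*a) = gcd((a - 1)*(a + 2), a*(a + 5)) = 1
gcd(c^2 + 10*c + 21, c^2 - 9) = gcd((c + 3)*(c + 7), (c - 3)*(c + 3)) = c + 3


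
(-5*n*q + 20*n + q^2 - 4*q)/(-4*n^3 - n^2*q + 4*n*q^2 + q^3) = (5*n*q - 20*n - q^2 + 4*q)/(4*n^3 + n^2*q - 4*n*q^2 - q^3)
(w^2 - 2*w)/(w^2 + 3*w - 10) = w/(w + 5)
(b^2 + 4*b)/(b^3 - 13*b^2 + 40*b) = (b + 4)/(b^2 - 13*b + 40)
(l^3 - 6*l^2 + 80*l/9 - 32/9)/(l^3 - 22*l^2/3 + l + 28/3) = (3*l^2 - 14*l + 8)/(3*(l^2 - 6*l - 7))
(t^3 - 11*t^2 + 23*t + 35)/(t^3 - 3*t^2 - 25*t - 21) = (t - 5)/(t + 3)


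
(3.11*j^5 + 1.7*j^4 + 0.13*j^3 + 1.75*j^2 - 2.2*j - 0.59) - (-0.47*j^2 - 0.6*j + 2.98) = 3.11*j^5 + 1.7*j^4 + 0.13*j^3 + 2.22*j^2 - 1.6*j - 3.57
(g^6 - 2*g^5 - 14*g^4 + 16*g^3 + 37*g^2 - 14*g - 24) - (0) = g^6 - 2*g^5 - 14*g^4 + 16*g^3 + 37*g^2 - 14*g - 24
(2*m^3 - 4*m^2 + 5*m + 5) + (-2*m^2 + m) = 2*m^3 - 6*m^2 + 6*m + 5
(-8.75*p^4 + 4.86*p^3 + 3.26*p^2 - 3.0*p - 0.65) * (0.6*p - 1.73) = -5.25*p^5 + 18.0535*p^4 - 6.4518*p^3 - 7.4398*p^2 + 4.8*p + 1.1245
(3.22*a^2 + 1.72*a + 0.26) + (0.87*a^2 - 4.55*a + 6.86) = 4.09*a^2 - 2.83*a + 7.12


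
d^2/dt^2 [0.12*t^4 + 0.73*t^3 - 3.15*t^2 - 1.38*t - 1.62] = 1.44*t^2 + 4.38*t - 6.3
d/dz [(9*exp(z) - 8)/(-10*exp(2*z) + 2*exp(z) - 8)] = (45*exp(2*z) - 80*exp(z) - 28)*exp(z)/(2*(25*exp(4*z) - 10*exp(3*z) + 41*exp(2*z) - 8*exp(z) + 16))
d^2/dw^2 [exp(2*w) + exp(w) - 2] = (4*exp(w) + 1)*exp(w)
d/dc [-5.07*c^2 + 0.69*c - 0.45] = 0.69 - 10.14*c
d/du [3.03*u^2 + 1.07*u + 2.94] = 6.06*u + 1.07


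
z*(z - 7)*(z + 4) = z^3 - 3*z^2 - 28*z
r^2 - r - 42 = (r - 7)*(r + 6)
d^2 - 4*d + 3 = (d - 3)*(d - 1)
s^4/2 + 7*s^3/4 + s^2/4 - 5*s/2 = s*(s/2 + 1)*(s - 1)*(s + 5/2)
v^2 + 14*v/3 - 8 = (v - 4/3)*(v + 6)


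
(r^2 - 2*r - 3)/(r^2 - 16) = (r^2 - 2*r - 3)/(r^2 - 16)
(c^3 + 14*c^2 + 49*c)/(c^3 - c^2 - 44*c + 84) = c*(c + 7)/(c^2 - 8*c + 12)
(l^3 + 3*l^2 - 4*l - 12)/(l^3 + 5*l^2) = (l^3 + 3*l^2 - 4*l - 12)/(l^2*(l + 5))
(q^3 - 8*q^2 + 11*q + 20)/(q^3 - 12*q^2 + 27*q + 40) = (q - 4)/(q - 8)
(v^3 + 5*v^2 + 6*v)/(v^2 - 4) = v*(v + 3)/(v - 2)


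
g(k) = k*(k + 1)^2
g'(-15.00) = 616.00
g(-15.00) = -2940.00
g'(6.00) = 133.00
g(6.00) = 294.00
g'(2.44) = 28.62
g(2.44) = 28.87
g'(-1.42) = 1.37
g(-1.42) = -0.25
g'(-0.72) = -0.32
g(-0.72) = -0.06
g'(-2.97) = 15.58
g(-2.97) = -11.53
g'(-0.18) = 0.38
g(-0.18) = -0.12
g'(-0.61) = -0.32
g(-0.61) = -0.09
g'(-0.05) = 0.81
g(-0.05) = -0.05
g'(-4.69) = 48.23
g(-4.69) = -63.86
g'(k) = k*(2*k + 2) + (k + 1)^2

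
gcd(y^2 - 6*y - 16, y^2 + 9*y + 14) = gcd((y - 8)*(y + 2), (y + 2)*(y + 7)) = y + 2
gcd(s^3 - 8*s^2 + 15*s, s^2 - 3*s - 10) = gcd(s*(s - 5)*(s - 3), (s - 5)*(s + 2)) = s - 5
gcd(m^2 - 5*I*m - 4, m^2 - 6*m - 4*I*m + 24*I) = m - 4*I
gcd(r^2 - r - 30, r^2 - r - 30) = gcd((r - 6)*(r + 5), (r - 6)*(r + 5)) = r^2 - r - 30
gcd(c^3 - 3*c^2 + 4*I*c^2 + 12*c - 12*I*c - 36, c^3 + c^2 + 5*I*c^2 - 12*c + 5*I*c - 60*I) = c - 3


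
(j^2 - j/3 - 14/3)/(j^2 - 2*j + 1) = (3*j^2 - j - 14)/(3*(j^2 - 2*j + 1))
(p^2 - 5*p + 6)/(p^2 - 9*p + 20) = (p^2 - 5*p + 6)/(p^2 - 9*p + 20)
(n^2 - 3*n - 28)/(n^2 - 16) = (n - 7)/(n - 4)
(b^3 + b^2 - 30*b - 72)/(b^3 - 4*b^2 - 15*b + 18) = (b + 4)/(b - 1)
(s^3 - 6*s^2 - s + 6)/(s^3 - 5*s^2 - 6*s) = (s - 1)/s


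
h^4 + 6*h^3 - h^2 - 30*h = h*(h - 2)*(h + 3)*(h + 5)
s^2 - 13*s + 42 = (s - 7)*(s - 6)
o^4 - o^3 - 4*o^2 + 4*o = o*(o - 2)*(o - 1)*(o + 2)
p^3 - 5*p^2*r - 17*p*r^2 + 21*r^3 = (p - 7*r)*(p - r)*(p + 3*r)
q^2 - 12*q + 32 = (q - 8)*(q - 4)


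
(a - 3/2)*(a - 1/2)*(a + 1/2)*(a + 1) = a^4 - a^3/2 - 7*a^2/4 + a/8 + 3/8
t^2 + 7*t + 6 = (t + 1)*(t + 6)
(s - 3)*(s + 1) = s^2 - 2*s - 3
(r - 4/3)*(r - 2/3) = r^2 - 2*r + 8/9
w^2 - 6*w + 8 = (w - 4)*(w - 2)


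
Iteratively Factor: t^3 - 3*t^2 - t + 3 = (t - 1)*(t^2 - 2*t - 3) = (t - 3)*(t - 1)*(t + 1)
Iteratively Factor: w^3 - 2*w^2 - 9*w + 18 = (w - 3)*(w^2 + w - 6) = (w - 3)*(w + 3)*(w - 2)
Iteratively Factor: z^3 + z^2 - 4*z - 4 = (z + 1)*(z^2 - 4) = (z - 2)*(z + 1)*(z + 2)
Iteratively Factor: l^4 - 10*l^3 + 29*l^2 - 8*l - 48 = (l - 4)*(l^3 - 6*l^2 + 5*l + 12) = (l - 4)^2*(l^2 - 2*l - 3) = (l - 4)^2*(l - 3)*(l + 1)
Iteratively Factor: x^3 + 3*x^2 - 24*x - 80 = (x + 4)*(x^2 - x - 20) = (x + 4)^2*(x - 5)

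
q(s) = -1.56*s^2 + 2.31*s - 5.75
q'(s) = 2.31 - 3.12*s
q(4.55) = -27.54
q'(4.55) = -11.89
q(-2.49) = -21.17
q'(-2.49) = 10.08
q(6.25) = -52.25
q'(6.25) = -17.19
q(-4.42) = -46.44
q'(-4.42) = 16.10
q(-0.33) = -6.68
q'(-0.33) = 3.34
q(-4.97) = -55.76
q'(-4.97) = 17.82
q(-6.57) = -88.26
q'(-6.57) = 22.81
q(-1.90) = -15.77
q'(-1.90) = 8.24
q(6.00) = -48.05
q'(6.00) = -16.41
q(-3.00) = -26.72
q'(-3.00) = 11.67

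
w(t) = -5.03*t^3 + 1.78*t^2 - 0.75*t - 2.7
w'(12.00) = -2130.99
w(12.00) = -8447.22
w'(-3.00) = -147.24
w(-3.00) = 151.38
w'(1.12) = -15.69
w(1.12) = -8.37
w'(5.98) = -519.09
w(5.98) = -1019.18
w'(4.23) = -255.70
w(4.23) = -354.73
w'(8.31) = -1013.22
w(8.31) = -2772.51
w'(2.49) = -85.45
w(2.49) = -71.19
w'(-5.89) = -545.22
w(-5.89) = 1091.28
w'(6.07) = -535.13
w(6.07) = -1066.62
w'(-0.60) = -8.32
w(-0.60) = -0.52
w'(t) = -15.09*t^2 + 3.56*t - 0.75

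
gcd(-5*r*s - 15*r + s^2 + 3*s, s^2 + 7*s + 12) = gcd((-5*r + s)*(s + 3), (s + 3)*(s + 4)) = s + 3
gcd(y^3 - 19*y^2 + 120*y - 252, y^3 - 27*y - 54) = y - 6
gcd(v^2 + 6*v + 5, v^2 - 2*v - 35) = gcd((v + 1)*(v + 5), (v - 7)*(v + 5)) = v + 5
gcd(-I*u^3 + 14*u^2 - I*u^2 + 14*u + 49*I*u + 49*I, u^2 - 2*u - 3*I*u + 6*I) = 1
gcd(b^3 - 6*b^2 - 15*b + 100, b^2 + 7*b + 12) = b + 4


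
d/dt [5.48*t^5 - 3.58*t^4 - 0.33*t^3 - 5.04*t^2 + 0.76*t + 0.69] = 27.4*t^4 - 14.32*t^3 - 0.99*t^2 - 10.08*t + 0.76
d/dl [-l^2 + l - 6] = 1 - 2*l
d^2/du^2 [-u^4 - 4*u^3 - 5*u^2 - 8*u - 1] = -12*u^2 - 24*u - 10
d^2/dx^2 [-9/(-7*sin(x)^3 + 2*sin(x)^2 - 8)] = 9*(-441*sin(x)^6 + 154*sin(x)^5 + 572*sin(x)^4 + 280*sin(x)^3 - 40*sin(x)^2 - 336*sin(x) + 32)/(7*sin(x)^3 - 2*sin(x)^2 + 8)^3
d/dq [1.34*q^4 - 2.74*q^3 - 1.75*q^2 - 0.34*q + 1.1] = 5.36*q^3 - 8.22*q^2 - 3.5*q - 0.34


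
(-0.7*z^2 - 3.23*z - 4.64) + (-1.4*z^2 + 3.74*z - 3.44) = -2.1*z^2 + 0.51*z - 8.08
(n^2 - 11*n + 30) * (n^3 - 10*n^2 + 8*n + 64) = n^5 - 21*n^4 + 148*n^3 - 324*n^2 - 464*n + 1920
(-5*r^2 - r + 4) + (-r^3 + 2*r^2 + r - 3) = -r^3 - 3*r^2 + 1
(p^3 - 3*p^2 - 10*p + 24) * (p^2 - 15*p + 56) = p^5 - 18*p^4 + 91*p^3 + 6*p^2 - 920*p + 1344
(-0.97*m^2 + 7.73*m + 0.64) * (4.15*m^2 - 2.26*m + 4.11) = -4.0255*m^4 + 34.2717*m^3 - 18.8005*m^2 + 30.3239*m + 2.6304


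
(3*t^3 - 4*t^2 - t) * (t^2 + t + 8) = 3*t^5 - t^4 + 19*t^3 - 33*t^2 - 8*t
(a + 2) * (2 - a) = 4 - a^2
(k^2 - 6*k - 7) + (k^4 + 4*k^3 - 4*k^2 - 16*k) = k^4 + 4*k^3 - 3*k^2 - 22*k - 7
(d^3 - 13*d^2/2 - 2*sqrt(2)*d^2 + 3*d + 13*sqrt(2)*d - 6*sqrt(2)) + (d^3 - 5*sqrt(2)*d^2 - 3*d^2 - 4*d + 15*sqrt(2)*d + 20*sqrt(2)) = 2*d^3 - 7*sqrt(2)*d^2 - 19*d^2/2 - d + 28*sqrt(2)*d + 14*sqrt(2)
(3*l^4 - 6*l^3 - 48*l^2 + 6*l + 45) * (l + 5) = 3*l^5 + 9*l^4 - 78*l^3 - 234*l^2 + 75*l + 225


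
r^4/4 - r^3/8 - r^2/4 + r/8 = r*(r/4 + 1/4)*(r - 1)*(r - 1/2)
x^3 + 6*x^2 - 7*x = x*(x - 1)*(x + 7)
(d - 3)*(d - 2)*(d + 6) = d^3 + d^2 - 24*d + 36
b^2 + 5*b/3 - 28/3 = (b - 7/3)*(b + 4)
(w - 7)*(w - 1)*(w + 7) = w^3 - w^2 - 49*w + 49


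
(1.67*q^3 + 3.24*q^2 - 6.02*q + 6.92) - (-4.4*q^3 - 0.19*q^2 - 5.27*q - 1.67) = 6.07*q^3 + 3.43*q^2 - 0.75*q + 8.59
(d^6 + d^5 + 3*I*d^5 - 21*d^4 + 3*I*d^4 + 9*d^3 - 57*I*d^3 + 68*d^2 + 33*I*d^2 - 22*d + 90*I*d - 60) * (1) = d^6 + d^5 + 3*I*d^5 - 21*d^4 + 3*I*d^4 + 9*d^3 - 57*I*d^3 + 68*d^2 + 33*I*d^2 - 22*d + 90*I*d - 60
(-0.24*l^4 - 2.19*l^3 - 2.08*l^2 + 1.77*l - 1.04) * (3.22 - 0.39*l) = 0.0936*l^5 + 0.0812999999999999*l^4 - 6.2406*l^3 - 7.3879*l^2 + 6.105*l - 3.3488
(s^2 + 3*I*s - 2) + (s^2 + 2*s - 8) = 2*s^2 + 2*s + 3*I*s - 10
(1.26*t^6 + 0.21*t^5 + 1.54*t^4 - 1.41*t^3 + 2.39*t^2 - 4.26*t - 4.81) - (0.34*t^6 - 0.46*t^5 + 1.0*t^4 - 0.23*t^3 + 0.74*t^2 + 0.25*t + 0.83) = 0.92*t^6 + 0.67*t^5 + 0.54*t^4 - 1.18*t^3 + 1.65*t^2 - 4.51*t - 5.64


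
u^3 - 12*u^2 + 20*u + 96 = (u - 8)*(u - 6)*(u + 2)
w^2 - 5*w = w*(w - 5)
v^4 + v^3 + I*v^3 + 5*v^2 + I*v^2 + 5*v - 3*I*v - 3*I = (v + 1)*(v - I)^2*(v + 3*I)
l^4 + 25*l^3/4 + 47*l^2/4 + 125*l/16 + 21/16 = (l + 1/4)*(l + 1)*(l + 3/2)*(l + 7/2)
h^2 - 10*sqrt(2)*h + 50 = (h - 5*sqrt(2))^2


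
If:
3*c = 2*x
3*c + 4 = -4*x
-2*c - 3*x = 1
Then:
No Solution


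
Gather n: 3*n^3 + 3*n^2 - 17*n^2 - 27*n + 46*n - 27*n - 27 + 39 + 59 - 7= 3*n^3 - 14*n^2 - 8*n + 64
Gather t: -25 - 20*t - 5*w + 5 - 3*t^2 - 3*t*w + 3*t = -3*t^2 + t*(-3*w - 17) - 5*w - 20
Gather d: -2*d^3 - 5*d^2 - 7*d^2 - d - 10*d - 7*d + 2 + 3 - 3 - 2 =-2*d^3 - 12*d^2 - 18*d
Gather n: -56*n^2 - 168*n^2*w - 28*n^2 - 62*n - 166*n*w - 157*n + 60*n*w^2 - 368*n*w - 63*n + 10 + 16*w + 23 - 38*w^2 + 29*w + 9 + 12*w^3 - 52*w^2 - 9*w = n^2*(-168*w - 84) + n*(60*w^2 - 534*w - 282) + 12*w^3 - 90*w^2 + 36*w + 42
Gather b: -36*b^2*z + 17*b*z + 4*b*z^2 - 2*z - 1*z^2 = -36*b^2*z + b*(4*z^2 + 17*z) - z^2 - 2*z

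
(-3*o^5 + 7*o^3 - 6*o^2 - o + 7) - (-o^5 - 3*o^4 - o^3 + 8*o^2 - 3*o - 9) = -2*o^5 + 3*o^4 + 8*o^3 - 14*o^2 + 2*o + 16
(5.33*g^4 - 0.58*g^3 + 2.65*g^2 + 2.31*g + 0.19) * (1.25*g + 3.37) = 6.6625*g^5 + 17.2371*g^4 + 1.3579*g^3 + 11.818*g^2 + 8.0222*g + 0.6403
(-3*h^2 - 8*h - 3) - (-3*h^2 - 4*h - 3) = -4*h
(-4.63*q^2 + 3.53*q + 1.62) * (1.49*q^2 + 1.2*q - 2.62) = -6.8987*q^4 - 0.2963*q^3 + 18.7804*q^2 - 7.3046*q - 4.2444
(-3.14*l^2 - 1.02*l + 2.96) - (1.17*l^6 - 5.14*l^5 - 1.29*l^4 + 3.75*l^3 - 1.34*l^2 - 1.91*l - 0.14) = -1.17*l^6 + 5.14*l^5 + 1.29*l^4 - 3.75*l^3 - 1.8*l^2 + 0.89*l + 3.1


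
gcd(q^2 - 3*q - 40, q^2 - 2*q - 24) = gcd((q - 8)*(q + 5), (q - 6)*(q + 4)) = 1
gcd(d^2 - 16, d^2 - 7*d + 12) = d - 4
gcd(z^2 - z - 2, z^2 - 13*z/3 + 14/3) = z - 2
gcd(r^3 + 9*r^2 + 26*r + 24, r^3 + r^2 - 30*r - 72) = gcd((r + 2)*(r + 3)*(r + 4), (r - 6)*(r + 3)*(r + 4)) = r^2 + 7*r + 12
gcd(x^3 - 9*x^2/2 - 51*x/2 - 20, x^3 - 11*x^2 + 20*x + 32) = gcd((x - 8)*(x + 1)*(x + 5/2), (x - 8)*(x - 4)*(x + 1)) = x^2 - 7*x - 8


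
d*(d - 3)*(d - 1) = d^3 - 4*d^2 + 3*d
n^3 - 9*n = n*(n - 3)*(n + 3)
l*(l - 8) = l^2 - 8*l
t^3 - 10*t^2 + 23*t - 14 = (t - 7)*(t - 2)*(t - 1)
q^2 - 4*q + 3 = (q - 3)*(q - 1)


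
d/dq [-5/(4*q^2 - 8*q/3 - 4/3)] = 15*(3*q - 1)/(2*(-3*q^2 + 2*q + 1)^2)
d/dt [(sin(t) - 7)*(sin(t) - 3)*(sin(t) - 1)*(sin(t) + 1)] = 2*(2*sin(t)^3 - 15*sin(t)^2 + 20*sin(t) + 5)*cos(t)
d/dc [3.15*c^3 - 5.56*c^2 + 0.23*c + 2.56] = 9.45*c^2 - 11.12*c + 0.23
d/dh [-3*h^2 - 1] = -6*h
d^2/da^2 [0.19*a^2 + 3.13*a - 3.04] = 0.380000000000000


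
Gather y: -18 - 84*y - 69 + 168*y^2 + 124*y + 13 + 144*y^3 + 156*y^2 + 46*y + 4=144*y^3 + 324*y^2 + 86*y - 70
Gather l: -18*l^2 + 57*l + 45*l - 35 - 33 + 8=-18*l^2 + 102*l - 60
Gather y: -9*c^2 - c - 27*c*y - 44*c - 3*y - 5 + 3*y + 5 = -9*c^2 - 27*c*y - 45*c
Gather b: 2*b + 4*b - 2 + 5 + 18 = 6*b + 21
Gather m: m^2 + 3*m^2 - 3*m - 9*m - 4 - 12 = 4*m^2 - 12*m - 16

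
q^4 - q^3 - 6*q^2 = q^2*(q - 3)*(q + 2)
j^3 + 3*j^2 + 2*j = j*(j + 1)*(j + 2)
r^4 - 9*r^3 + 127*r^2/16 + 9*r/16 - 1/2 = (r - 8)*(r - 1)*(r - 1/4)*(r + 1/4)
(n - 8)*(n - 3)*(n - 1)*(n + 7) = n^4 - 5*n^3 - 49*n^2 + 221*n - 168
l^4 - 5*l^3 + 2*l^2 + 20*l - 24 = (l - 3)*(l - 2)^2*(l + 2)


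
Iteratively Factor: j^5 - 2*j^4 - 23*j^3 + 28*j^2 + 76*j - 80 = (j + 4)*(j^4 - 6*j^3 + j^2 + 24*j - 20) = (j - 5)*(j + 4)*(j^3 - j^2 - 4*j + 4) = (j - 5)*(j - 1)*(j + 4)*(j^2 - 4) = (j - 5)*(j - 1)*(j + 2)*(j + 4)*(j - 2)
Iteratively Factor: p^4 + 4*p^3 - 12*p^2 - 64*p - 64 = (p - 4)*(p^3 + 8*p^2 + 20*p + 16) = (p - 4)*(p + 4)*(p^2 + 4*p + 4) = (p - 4)*(p + 2)*(p + 4)*(p + 2)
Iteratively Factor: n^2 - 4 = (n - 2)*(n + 2)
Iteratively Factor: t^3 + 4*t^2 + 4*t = (t)*(t^2 + 4*t + 4) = t*(t + 2)*(t + 2)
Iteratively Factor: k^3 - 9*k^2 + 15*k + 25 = (k - 5)*(k^2 - 4*k - 5) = (k - 5)*(k + 1)*(k - 5)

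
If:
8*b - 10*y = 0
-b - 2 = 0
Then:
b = -2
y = -8/5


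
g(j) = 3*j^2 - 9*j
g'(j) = 6*j - 9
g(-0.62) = 6.73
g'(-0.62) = -12.72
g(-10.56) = 429.58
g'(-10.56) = -72.36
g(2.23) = -5.15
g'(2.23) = 4.38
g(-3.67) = 73.44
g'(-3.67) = -31.02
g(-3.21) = 59.80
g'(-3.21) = -28.26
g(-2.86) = 50.28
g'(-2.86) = -26.16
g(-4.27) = 93.13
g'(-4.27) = -34.62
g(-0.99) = 11.85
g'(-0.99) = -14.94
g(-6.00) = 162.00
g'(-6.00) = -45.00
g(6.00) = 54.00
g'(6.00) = 27.00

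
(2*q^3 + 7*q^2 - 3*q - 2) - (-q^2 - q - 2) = 2*q^3 + 8*q^2 - 2*q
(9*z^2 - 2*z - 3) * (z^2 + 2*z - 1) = 9*z^4 + 16*z^3 - 16*z^2 - 4*z + 3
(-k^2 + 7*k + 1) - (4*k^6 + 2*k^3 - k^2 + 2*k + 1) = -4*k^6 - 2*k^3 + 5*k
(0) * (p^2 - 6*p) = 0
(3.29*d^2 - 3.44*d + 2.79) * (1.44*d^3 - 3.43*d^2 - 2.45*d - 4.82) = 4.7376*d^5 - 16.2383*d^4 + 7.7563*d^3 - 16.9995*d^2 + 9.7453*d - 13.4478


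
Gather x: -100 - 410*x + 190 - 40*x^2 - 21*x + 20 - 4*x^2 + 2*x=-44*x^2 - 429*x + 110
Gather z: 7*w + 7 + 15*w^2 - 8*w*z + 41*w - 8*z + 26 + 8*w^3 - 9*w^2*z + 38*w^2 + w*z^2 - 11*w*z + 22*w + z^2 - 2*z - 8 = 8*w^3 + 53*w^2 + 70*w + z^2*(w + 1) + z*(-9*w^2 - 19*w - 10) + 25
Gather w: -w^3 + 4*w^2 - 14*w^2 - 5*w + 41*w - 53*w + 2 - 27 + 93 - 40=-w^3 - 10*w^2 - 17*w + 28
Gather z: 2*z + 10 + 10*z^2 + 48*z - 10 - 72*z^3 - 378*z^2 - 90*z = -72*z^3 - 368*z^2 - 40*z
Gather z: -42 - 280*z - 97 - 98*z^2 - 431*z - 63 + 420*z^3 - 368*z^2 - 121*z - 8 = 420*z^3 - 466*z^2 - 832*z - 210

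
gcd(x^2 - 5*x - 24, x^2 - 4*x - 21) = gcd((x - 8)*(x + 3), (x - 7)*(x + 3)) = x + 3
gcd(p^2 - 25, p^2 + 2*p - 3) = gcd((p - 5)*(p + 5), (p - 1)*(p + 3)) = 1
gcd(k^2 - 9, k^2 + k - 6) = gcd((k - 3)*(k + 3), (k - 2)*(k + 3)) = k + 3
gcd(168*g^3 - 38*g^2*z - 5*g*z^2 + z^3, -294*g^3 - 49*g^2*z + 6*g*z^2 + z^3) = -42*g^2 - g*z + z^2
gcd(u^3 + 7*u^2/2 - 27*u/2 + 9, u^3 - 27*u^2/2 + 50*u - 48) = u - 3/2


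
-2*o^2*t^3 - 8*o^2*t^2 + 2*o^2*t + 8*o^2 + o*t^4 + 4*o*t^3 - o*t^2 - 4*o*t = (-2*o + t)*(t - 1)*(t + 4)*(o*t + o)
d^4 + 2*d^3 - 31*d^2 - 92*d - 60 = (d - 6)*(d + 1)*(d + 2)*(d + 5)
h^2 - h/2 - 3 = (h - 2)*(h + 3/2)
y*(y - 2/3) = y^2 - 2*y/3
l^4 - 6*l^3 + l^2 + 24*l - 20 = (l - 5)*(l - 2)*(l - 1)*(l + 2)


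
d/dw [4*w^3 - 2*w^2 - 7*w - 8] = 12*w^2 - 4*w - 7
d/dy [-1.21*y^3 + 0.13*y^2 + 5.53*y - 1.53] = -3.63*y^2 + 0.26*y + 5.53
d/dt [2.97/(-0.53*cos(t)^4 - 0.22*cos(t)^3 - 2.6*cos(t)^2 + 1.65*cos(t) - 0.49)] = (-6.2964*cos(t)^3 - 1.9602*cos(t)^2 - 15.444*cos(t) + 4.9005)*sin(t)/(0.53*cos(t)^4 + 0.22*cos(t)^3 + 2.6*cos(t)^2 - 1.65*cos(t) + 0.49)^2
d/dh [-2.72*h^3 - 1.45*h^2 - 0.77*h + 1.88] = -8.16*h^2 - 2.9*h - 0.77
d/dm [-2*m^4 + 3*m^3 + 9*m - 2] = -8*m^3 + 9*m^2 + 9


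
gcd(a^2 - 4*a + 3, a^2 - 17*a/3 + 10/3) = 1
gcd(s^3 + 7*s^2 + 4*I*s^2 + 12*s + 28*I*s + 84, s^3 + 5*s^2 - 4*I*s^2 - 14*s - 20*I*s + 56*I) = s + 7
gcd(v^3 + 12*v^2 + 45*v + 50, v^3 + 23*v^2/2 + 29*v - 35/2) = v + 5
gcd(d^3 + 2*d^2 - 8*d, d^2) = d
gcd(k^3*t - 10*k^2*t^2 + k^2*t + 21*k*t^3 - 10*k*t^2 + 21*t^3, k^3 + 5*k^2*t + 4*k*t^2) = 1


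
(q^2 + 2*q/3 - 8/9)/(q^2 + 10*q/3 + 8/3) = (q - 2/3)/(q + 2)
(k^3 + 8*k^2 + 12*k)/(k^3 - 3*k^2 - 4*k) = (k^2 + 8*k + 12)/(k^2 - 3*k - 4)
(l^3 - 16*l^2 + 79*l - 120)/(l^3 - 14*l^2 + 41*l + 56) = (l^2 - 8*l + 15)/(l^2 - 6*l - 7)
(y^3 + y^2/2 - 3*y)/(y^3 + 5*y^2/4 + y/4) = 2*(2*y^2 + y - 6)/(4*y^2 + 5*y + 1)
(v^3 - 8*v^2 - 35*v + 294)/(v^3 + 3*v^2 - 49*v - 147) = (v^2 - v - 42)/(v^2 + 10*v + 21)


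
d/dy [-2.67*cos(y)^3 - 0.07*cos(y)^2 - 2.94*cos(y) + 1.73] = (8.01*cos(y)^2 + 0.14*cos(y) + 2.94)*sin(y)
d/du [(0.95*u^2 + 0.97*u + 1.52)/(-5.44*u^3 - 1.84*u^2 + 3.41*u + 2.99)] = (5.168*u^4 + 10.5536*u^3 + 29.8307*u^2 + 11.2746*u - 2.2829)/(29.5936*u^6 + 20.0192*u^5 - 33.7152*u^4 - 45.08*u^3 + 0.6249*u^2 + 20.3918*u + 8.9401)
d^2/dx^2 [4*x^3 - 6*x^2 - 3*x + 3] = 24*x - 12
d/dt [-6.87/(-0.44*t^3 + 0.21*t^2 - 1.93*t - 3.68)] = (-9.0684*t^2 + 2.8854*t - 13.2591)/(0.44*t^3 - 0.21*t^2 + 1.93*t + 3.68)^2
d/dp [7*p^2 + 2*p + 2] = 14*p + 2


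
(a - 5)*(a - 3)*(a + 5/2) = a^3 - 11*a^2/2 - 5*a + 75/2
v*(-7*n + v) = -7*n*v + v^2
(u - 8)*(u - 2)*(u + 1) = u^3 - 9*u^2 + 6*u + 16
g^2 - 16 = (g - 4)*(g + 4)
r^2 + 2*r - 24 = (r - 4)*(r + 6)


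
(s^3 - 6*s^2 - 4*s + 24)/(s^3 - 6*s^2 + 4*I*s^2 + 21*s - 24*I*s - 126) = (s^2 - 4)/(s^2 + 4*I*s + 21)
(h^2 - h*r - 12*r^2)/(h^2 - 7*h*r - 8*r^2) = (-h^2 + h*r + 12*r^2)/(-h^2 + 7*h*r + 8*r^2)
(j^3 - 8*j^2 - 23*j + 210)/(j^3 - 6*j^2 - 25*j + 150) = (j - 7)/(j - 5)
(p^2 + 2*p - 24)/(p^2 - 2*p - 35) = (-p^2 - 2*p + 24)/(-p^2 + 2*p + 35)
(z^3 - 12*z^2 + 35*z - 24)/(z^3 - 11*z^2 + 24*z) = (z - 1)/z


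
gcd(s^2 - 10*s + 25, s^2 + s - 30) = s - 5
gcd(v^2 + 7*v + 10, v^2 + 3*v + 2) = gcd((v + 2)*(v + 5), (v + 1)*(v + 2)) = v + 2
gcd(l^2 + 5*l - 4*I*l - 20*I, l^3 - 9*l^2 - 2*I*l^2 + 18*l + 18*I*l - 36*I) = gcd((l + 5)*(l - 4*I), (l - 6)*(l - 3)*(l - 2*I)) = 1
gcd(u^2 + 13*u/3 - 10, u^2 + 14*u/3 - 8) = u + 6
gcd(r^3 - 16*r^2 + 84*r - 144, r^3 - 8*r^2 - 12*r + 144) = r^2 - 12*r + 36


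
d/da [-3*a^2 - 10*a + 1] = -6*a - 10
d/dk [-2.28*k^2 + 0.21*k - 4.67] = 0.21 - 4.56*k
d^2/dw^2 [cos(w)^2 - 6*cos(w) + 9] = 6*cos(w) - 2*cos(2*w)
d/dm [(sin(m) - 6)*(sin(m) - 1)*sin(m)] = (3*sin(m)^2 - 14*sin(m) + 6)*cos(m)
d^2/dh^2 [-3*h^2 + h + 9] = -6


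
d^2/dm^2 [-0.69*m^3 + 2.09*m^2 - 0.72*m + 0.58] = 4.18 - 4.14*m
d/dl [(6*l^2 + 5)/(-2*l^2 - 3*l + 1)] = (-18*l^2 + 32*l + 15)/(4*l^4 + 12*l^3 + 5*l^2 - 6*l + 1)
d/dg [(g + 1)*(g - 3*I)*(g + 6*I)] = 3*g^2 + g*(2 + 6*I) + 18 + 3*I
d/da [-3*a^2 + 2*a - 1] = 2 - 6*a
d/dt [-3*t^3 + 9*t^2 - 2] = 9*t*(2 - t)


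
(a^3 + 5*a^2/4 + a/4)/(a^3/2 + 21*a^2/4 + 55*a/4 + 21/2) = a*(4*a^2 + 5*a + 1)/(2*a^3 + 21*a^2 + 55*a + 42)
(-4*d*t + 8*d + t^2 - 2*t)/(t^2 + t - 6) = (-4*d + t)/(t + 3)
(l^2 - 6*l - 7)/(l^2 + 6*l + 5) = (l - 7)/(l + 5)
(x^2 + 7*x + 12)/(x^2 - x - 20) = (x + 3)/(x - 5)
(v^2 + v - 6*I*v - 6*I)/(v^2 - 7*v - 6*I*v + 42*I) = (v + 1)/(v - 7)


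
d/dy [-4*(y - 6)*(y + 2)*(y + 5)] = -12*y^2 - 8*y + 128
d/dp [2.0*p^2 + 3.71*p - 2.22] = 4.0*p + 3.71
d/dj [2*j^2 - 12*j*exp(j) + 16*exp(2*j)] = -12*j*exp(j) + 4*j + 32*exp(2*j) - 12*exp(j)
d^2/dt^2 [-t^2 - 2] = -2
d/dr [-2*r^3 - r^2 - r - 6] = -6*r^2 - 2*r - 1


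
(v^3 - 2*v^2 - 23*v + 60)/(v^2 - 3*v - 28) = (-v^3 + 2*v^2 + 23*v - 60)/(-v^2 + 3*v + 28)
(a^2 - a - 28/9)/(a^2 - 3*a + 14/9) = (3*a + 4)/(3*a - 2)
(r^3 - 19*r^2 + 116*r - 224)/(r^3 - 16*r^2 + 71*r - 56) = (r - 4)/(r - 1)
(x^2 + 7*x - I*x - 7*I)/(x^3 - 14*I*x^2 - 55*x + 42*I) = (x + 7)/(x^2 - 13*I*x - 42)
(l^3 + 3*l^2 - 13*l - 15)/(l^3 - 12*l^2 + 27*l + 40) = (l^2 + 2*l - 15)/(l^2 - 13*l + 40)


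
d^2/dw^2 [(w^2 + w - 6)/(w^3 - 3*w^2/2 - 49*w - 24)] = 4*(4*w^6 + 12*w^5 + 426*w^4 + 871*w^3 + 3510*w^2 - 7452*w - 59160)/(8*w^9 - 36*w^8 - 1122*w^7 + 2925*w^6 + 56706*w^5 - 31284*w^4 - 1012040*w^3 - 1403712*w^2 - 677376*w - 110592)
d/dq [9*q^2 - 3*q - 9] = 18*q - 3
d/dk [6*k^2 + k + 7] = 12*k + 1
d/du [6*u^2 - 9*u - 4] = 12*u - 9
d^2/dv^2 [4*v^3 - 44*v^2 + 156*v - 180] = 24*v - 88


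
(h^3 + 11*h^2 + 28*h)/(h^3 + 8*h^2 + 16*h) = (h + 7)/(h + 4)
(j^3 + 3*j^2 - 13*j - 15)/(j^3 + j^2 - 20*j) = (j^2 - 2*j - 3)/(j*(j - 4))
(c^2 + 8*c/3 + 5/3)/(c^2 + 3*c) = (3*c^2 + 8*c + 5)/(3*c*(c + 3))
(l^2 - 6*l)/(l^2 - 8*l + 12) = l/(l - 2)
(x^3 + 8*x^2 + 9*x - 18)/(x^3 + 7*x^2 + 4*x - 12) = (x + 3)/(x + 2)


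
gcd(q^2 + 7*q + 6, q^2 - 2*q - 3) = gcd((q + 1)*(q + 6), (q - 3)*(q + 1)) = q + 1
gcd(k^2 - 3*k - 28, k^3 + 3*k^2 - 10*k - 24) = k + 4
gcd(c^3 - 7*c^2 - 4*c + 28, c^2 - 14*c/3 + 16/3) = c - 2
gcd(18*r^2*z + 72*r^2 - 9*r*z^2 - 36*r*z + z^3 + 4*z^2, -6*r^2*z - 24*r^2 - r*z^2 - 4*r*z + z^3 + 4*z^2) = -3*r*z - 12*r + z^2 + 4*z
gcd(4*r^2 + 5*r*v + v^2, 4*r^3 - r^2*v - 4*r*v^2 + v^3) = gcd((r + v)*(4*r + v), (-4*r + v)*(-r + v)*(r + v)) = r + v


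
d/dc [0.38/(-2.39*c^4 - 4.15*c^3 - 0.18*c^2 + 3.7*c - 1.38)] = (3.6328*c^3 + 4.731*c^2 + 0.1368*c - 1.406)/(2.39*c^4 + 4.15*c^3 + 0.18*c^2 - 3.7*c + 1.38)^2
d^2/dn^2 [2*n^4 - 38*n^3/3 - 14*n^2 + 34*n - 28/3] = 24*n^2 - 76*n - 28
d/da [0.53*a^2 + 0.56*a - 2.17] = 1.06*a + 0.56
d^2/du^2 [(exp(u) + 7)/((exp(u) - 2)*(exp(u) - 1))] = (exp(4*u) + 31*exp(3*u) - 75*exp(2*u) + 13*exp(u) + 46)*exp(u)/(exp(6*u) - 9*exp(5*u) + 33*exp(4*u) - 63*exp(3*u) + 66*exp(2*u) - 36*exp(u) + 8)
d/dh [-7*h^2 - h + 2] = -14*h - 1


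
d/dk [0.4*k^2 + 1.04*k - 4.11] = 0.8*k + 1.04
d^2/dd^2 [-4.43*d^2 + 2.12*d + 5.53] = -8.86000000000000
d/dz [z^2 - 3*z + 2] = 2*z - 3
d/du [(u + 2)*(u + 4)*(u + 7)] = 3*u^2 + 26*u + 50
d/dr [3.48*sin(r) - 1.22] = 3.48*cos(r)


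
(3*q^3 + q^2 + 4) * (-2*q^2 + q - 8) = -6*q^5 + q^4 - 23*q^3 - 16*q^2 + 4*q - 32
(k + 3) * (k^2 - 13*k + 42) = k^3 - 10*k^2 + 3*k + 126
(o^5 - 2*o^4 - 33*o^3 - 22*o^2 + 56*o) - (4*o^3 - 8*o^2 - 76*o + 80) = o^5 - 2*o^4 - 37*o^3 - 14*o^2 + 132*o - 80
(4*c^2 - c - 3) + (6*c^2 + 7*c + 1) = 10*c^2 + 6*c - 2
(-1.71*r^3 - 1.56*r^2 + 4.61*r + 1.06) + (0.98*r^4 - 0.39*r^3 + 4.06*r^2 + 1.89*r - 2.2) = 0.98*r^4 - 2.1*r^3 + 2.5*r^2 + 6.5*r - 1.14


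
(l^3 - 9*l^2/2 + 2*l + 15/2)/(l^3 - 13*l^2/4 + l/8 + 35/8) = 4*(l - 3)/(4*l - 7)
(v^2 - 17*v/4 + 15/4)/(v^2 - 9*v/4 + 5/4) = (v - 3)/(v - 1)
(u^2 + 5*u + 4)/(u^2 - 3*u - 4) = (u + 4)/(u - 4)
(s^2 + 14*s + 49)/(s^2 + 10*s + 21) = (s + 7)/(s + 3)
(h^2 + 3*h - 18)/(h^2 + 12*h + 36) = (h - 3)/(h + 6)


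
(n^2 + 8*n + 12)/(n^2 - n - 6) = (n + 6)/(n - 3)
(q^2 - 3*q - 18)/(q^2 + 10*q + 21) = (q - 6)/(q + 7)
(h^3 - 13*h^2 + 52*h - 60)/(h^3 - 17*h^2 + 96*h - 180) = (h - 2)/(h - 6)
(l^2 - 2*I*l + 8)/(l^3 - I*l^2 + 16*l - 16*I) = (l + 2*I)/(l^2 + 3*I*l + 4)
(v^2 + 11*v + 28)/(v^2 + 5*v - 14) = (v + 4)/(v - 2)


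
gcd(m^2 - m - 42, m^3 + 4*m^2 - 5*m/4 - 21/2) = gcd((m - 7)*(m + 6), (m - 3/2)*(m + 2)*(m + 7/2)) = 1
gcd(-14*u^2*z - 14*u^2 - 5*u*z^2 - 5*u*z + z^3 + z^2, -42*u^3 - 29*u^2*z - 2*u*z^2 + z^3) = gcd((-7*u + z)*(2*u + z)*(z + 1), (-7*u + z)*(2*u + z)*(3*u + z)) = -14*u^2 - 5*u*z + z^2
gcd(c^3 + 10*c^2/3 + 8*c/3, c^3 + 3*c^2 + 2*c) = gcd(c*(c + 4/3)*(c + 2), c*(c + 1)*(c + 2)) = c^2 + 2*c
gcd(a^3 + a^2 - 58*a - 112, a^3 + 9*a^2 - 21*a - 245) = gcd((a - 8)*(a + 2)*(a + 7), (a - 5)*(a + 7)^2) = a + 7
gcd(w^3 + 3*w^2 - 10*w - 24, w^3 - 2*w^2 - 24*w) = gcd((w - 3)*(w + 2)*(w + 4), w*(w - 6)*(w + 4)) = w + 4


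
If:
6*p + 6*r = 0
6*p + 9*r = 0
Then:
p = 0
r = 0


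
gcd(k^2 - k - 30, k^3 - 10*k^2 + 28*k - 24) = k - 6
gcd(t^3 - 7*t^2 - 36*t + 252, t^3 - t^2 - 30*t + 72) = t + 6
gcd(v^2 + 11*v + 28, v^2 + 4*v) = v + 4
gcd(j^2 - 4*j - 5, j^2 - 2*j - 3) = j + 1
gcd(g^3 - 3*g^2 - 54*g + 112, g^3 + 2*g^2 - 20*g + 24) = g - 2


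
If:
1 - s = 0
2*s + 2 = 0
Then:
No Solution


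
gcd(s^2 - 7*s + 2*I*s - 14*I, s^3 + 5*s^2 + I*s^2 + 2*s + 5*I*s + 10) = s + 2*I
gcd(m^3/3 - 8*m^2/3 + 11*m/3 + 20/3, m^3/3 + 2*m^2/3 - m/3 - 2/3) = m + 1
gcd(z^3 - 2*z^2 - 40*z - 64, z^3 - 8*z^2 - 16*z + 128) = z^2 - 4*z - 32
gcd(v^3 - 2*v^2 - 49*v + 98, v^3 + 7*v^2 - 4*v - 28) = v^2 + 5*v - 14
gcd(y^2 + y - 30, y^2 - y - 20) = y - 5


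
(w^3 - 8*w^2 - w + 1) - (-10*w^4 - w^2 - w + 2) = 10*w^4 + w^3 - 7*w^2 - 1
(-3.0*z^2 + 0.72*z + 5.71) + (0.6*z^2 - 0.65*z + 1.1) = -2.4*z^2 + 0.07*z + 6.81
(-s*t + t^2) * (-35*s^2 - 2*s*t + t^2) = 35*s^3*t - 33*s^2*t^2 - 3*s*t^3 + t^4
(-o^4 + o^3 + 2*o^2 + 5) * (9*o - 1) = -9*o^5 + 10*o^4 + 17*o^3 - 2*o^2 + 45*o - 5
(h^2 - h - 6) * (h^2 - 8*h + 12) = h^4 - 9*h^3 + 14*h^2 + 36*h - 72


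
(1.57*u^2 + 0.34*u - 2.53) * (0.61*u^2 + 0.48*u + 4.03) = 0.9577*u^4 + 0.961*u^3 + 4.947*u^2 + 0.1558*u - 10.1959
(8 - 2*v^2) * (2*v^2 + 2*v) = -4*v^4 - 4*v^3 + 16*v^2 + 16*v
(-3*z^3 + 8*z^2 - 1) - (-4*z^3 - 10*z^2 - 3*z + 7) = z^3 + 18*z^2 + 3*z - 8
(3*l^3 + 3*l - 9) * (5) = 15*l^3 + 15*l - 45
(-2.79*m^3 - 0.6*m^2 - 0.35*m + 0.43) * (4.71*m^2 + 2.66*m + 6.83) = -13.1409*m^5 - 10.2474*m^4 - 22.3002*m^3 - 3.0037*m^2 - 1.2467*m + 2.9369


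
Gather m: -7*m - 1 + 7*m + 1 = 0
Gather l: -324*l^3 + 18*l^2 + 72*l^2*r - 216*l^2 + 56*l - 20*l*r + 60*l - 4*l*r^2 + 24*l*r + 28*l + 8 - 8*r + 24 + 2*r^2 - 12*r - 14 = -324*l^3 + l^2*(72*r - 198) + l*(-4*r^2 + 4*r + 144) + 2*r^2 - 20*r + 18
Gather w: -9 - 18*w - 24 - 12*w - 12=-30*w - 45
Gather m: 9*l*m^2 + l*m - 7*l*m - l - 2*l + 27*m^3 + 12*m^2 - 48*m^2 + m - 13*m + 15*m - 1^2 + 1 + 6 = -3*l + 27*m^3 + m^2*(9*l - 36) + m*(3 - 6*l) + 6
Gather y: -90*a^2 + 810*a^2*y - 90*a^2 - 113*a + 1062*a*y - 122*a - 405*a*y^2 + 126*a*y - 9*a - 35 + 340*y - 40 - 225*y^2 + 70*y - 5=-180*a^2 - 244*a + y^2*(-405*a - 225) + y*(810*a^2 + 1188*a + 410) - 80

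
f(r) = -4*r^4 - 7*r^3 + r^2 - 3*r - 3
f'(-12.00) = 24597.00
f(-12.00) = -70671.00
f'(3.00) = -618.00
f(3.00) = -516.00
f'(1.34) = -76.53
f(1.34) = -34.96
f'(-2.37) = 87.30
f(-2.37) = -23.29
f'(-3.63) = 478.34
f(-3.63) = -338.63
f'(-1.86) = 23.59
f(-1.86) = 3.21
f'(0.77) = -21.22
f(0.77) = -9.32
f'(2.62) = -429.67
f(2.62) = -318.37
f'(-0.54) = -7.68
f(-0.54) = -0.33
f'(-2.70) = 153.44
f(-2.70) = -62.41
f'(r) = -16*r^3 - 21*r^2 + 2*r - 3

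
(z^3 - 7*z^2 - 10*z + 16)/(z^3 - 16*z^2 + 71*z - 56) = (z + 2)/(z - 7)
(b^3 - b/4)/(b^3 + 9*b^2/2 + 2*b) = (b - 1/2)/(b + 4)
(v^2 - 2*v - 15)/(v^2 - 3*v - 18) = (v - 5)/(v - 6)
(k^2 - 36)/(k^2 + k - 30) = (k - 6)/(k - 5)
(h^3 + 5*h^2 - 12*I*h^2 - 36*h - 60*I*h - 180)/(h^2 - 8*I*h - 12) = (h^2 + h*(5 - 6*I) - 30*I)/(h - 2*I)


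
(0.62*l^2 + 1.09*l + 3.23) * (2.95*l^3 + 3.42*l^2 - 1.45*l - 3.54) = 1.829*l^5 + 5.3359*l^4 + 12.3573*l^3 + 7.2713*l^2 - 8.5421*l - 11.4342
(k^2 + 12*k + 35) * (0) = 0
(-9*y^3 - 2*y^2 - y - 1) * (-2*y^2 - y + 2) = 18*y^5 + 13*y^4 - 14*y^3 - y^2 - y - 2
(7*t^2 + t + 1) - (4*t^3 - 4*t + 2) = -4*t^3 + 7*t^2 + 5*t - 1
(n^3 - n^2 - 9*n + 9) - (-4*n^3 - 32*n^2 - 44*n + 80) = 5*n^3 + 31*n^2 + 35*n - 71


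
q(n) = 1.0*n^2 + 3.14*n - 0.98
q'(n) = 2.0*n + 3.14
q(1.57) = 6.41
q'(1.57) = 6.28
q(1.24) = 4.45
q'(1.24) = 5.62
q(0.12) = -0.59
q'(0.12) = 3.38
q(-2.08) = -3.18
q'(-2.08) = -1.02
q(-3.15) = -0.95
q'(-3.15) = -3.16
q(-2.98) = -1.46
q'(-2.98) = -2.82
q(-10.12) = 69.66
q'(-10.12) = -17.10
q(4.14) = 29.16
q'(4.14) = 11.42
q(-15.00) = 176.92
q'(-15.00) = -26.86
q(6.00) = 53.86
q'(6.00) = 15.14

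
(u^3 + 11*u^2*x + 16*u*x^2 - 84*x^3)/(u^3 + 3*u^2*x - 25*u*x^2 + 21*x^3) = (u^2 + 4*u*x - 12*x^2)/(u^2 - 4*u*x + 3*x^2)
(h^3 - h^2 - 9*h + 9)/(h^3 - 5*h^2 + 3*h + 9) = (h^2 + 2*h - 3)/(h^2 - 2*h - 3)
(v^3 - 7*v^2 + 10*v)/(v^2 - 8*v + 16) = v*(v^2 - 7*v + 10)/(v^2 - 8*v + 16)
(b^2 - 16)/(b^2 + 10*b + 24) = (b - 4)/(b + 6)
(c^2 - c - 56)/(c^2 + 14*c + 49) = (c - 8)/(c + 7)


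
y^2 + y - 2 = (y - 1)*(y + 2)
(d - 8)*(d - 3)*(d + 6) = d^3 - 5*d^2 - 42*d + 144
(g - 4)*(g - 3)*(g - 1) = g^3 - 8*g^2 + 19*g - 12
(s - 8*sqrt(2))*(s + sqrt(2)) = s^2 - 7*sqrt(2)*s - 16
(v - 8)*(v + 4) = v^2 - 4*v - 32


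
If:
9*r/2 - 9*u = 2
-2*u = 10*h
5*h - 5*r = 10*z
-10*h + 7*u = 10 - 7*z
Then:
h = -16/9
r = 164/9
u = 80/9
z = -10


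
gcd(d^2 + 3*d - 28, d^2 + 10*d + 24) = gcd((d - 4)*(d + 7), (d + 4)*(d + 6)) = 1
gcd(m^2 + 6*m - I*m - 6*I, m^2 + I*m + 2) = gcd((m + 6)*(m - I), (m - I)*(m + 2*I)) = m - I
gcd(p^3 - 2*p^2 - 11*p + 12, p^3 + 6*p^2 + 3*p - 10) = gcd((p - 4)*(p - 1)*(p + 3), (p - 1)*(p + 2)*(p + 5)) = p - 1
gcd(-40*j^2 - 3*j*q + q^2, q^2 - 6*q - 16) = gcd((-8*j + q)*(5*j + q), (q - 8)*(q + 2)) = 1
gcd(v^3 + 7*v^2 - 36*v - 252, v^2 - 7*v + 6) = v - 6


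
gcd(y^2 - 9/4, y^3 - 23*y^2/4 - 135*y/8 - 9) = y + 3/2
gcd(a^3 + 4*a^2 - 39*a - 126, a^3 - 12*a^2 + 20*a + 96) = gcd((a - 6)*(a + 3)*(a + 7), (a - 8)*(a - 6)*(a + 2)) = a - 6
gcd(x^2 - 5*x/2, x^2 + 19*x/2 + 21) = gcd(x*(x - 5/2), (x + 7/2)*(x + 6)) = 1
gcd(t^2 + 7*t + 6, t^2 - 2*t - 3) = t + 1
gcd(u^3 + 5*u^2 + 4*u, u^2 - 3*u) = u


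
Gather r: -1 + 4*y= 4*y - 1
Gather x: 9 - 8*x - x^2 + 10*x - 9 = -x^2 + 2*x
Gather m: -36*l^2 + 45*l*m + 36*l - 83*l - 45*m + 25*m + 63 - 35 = -36*l^2 - 47*l + m*(45*l - 20) + 28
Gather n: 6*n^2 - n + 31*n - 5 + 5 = 6*n^2 + 30*n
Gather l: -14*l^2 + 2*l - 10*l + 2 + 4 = -14*l^2 - 8*l + 6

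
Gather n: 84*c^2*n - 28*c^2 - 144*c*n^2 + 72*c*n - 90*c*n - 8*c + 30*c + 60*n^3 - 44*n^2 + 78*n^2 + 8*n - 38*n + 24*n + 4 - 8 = -28*c^2 + 22*c + 60*n^3 + n^2*(34 - 144*c) + n*(84*c^2 - 18*c - 6) - 4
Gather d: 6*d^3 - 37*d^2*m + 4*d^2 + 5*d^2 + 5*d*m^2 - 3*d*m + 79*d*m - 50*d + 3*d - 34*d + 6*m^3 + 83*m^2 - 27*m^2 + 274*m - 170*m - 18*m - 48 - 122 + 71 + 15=6*d^3 + d^2*(9 - 37*m) + d*(5*m^2 + 76*m - 81) + 6*m^3 + 56*m^2 + 86*m - 84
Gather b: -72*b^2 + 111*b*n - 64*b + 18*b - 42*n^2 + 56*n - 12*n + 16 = -72*b^2 + b*(111*n - 46) - 42*n^2 + 44*n + 16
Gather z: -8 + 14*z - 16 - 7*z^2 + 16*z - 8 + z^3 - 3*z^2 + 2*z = z^3 - 10*z^2 + 32*z - 32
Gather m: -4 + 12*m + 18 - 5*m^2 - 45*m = -5*m^2 - 33*m + 14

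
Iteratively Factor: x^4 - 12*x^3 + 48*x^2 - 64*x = (x)*(x^3 - 12*x^2 + 48*x - 64) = x*(x - 4)*(x^2 - 8*x + 16) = x*(x - 4)^2*(x - 4)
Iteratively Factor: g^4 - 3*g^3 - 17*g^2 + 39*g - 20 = (g - 1)*(g^3 - 2*g^2 - 19*g + 20) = (g - 1)^2*(g^2 - g - 20) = (g - 5)*(g - 1)^2*(g + 4)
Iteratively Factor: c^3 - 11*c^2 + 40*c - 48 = (c - 3)*(c^2 - 8*c + 16) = (c - 4)*(c - 3)*(c - 4)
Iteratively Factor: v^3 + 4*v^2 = (v)*(v^2 + 4*v) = v^2*(v + 4)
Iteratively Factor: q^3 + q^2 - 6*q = (q + 3)*(q^2 - 2*q) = (q - 2)*(q + 3)*(q)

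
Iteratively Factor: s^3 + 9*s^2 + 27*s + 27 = (s + 3)*(s^2 + 6*s + 9) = (s + 3)^2*(s + 3)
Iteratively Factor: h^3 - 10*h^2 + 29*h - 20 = (h - 4)*(h^2 - 6*h + 5) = (h - 5)*(h - 4)*(h - 1)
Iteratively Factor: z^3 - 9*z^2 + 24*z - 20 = (z - 5)*(z^2 - 4*z + 4) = (z - 5)*(z - 2)*(z - 2)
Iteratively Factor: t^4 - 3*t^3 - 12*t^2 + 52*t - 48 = (t - 2)*(t^3 - t^2 - 14*t + 24) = (t - 2)^2*(t^2 + t - 12) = (t - 3)*(t - 2)^2*(t + 4)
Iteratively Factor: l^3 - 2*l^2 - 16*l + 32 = (l - 4)*(l^2 + 2*l - 8) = (l - 4)*(l - 2)*(l + 4)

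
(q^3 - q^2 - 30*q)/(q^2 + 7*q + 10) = q*(q - 6)/(q + 2)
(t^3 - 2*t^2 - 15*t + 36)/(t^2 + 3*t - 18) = (t^2 + t - 12)/(t + 6)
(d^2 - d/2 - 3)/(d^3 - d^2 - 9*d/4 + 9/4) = 2*(d - 2)/(2*d^2 - 5*d + 3)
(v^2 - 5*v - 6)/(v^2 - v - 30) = (v + 1)/(v + 5)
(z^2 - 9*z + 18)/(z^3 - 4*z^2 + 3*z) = (z - 6)/(z*(z - 1))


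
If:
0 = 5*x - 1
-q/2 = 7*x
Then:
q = -14/5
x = 1/5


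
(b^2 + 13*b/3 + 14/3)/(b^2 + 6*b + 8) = (b + 7/3)/(b + 4)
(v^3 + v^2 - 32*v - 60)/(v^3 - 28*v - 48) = (v + 5)/(v + 4)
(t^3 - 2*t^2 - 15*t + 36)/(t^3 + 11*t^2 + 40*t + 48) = (t^2 - 6*t + 9)/(t^2 + 7*t + 12)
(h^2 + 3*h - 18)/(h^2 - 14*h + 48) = (h^2 + 3*h - 18)/(h^2 - 14*h + 48)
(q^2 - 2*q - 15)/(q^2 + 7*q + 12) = (q - 5)/(q + 4)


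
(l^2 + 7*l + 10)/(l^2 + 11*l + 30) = (l + 2)/(l + 6)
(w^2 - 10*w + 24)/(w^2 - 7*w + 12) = (w - 6)/(w - 3)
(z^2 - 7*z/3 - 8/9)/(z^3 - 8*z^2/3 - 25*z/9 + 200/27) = 3*(3*z + 1)/(9*z^2 - 25)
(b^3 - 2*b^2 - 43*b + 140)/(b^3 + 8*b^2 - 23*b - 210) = (b - 4)/(b + 6)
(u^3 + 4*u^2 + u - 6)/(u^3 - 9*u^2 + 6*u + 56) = (u^2 + 2*u - 3)/(u^2 - 11*u + 28)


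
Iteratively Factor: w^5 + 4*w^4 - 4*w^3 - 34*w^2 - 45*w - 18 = (w + 1)*(w^4 + 3*w^3 - 7*w^2 - 27*w - 18) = (w - 3)*(w + 1)*(w^3 + 6*w^2 + 11*w + 6) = (w - 3)*(w + 1)*(w + 2)*(w^2 + 4*w + 3) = (w - 3)*(w + 1)^2*(w + 2)*(w + 3)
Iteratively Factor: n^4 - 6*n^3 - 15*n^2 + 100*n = (n - 5)*(n^3 - n^2 - 20*n) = (n - 5)*(n + 4)*(n^2 - 5*n) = (n - 5)^2*(n + 4)*(n)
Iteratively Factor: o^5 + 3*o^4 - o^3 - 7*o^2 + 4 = (o + 2)*(o^4 + o^3 - 3*o^2 - o + 2) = (o - 1)*(o + 2)*(o^3 + 2*o^2 - o - 2) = (o - 1)^2*(o + 2)*(o^2 + 3*o + 2) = (o - 1)^2*(o + 1)*(o + 2)*(o + 2)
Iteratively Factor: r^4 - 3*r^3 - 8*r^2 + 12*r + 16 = (r + 2)*(r^3 - 5*r^2 + 2*r + 8) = (r - 2)*(r + 2)*(r^2 - 3*r - 4) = (r - 4)*(r - 2)*(r + 2)*(r + 1)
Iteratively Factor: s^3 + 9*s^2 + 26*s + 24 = (s + 2)*(s^2 + 7*s + 12) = (s + 2)*(s + 4)*(s + 3)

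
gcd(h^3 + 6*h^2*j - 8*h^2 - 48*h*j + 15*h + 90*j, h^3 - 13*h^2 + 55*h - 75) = h^2 - 8*h + 15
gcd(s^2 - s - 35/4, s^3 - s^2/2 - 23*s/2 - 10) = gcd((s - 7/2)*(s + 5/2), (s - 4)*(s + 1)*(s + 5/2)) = s + 5/2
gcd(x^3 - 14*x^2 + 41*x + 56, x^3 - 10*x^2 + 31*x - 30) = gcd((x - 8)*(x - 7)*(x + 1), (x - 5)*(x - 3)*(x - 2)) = 1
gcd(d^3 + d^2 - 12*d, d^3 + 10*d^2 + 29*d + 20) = d + 4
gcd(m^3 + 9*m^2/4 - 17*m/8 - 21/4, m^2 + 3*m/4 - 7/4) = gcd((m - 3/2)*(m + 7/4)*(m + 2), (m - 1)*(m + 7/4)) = m + 7/4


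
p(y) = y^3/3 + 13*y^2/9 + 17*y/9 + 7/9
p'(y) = y^2 + 26*y/9 + 17/9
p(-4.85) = -12.43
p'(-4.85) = 11.40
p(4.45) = 67.16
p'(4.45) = 34.55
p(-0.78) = 0.03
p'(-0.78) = 0.24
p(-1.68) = 0.10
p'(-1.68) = -0.14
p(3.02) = 28.84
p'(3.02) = 19.73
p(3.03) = 29.04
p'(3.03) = 19.82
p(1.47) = 7.73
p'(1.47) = 8.30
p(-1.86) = 0.12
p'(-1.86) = -0.02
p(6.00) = 136.11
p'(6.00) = 55.22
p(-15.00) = -827.56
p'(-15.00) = 183.56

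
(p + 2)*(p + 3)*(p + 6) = p^3 + 11*p^2 + 36*p + 36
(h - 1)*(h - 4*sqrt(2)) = h^2 - 4*sqrt(2)*h - h + 4*sqrt(2)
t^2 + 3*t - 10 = (t - 2)*(t + 5)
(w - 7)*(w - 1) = w^2 - 8*w + 7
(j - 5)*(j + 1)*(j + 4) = j^3 - 21*j - 20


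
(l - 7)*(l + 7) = l^2 - 49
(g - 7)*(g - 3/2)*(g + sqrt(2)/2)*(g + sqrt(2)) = g^4 - 17*g^3/2 + 3*sqrt(2)*g^3/2 - 51*sqrt(2)*g^2/4 + 23*g^2/2 - 17*g/2 + 63*sqrt(2)*g/4 + 21/2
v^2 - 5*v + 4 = (v - 4)*(v - 1)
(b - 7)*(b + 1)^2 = b^3 - 5*b^2 - 13*b - 7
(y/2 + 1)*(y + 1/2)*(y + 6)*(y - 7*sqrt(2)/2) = y^4/2 - 7*sqrt(2)*y^3/4 + 17*y^3/4 - 119*sqrt(2)*y^2/8 + 8*y^2 - 28*sqrt(2)*y + 3*y - 21*sqrt(2)/2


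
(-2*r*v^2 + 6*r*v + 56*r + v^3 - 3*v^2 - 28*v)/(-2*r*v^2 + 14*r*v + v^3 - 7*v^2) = (v + 4)/v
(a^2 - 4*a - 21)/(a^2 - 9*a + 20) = (a^2 - 4*a - 21)/(a^2 - 9*a + 20)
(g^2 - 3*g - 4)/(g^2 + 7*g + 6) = (g - 4)/(g + 6)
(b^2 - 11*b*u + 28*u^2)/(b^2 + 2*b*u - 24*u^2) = (b - 7*u)/(b + 6*u)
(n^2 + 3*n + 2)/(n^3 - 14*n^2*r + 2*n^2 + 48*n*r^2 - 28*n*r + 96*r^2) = (n + 1)/(n^2 - 14*n*r + 48*r^2)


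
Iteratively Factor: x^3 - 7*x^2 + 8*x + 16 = (x + 1)*(x^2 - 8*x + 16) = (x - 4)*(x + 1)*(x - 4)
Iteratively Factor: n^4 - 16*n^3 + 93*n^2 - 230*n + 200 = (n - 2)*(n^3 - 14*n^2 + 65*n - 100) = (n - 5)*(n - 2)*(n^2 - 9*n + 20) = (n - 5)^2*(n - 2)*(n - 4)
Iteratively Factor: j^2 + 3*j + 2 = (j + 2)*(j + 1)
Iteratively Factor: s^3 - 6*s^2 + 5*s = (s - 1)*(s^2 - 5*s) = (s - 5)*(s - 1)*(s)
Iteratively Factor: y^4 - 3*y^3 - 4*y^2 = (y - 4)*(y^3 + y^2) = (y - 4)*(y + 1)*(y^2) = y*(y - 4)*(y + 1)*(y)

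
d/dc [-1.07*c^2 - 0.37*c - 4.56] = -2.14*c - 0.37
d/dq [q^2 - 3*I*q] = 2*q - 3*I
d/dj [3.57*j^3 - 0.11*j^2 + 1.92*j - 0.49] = 10.71*j^2 - 0.22*j + 1.92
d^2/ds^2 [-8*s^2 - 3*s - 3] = -16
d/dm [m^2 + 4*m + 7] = 2*m + 4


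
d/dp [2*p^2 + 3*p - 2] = 4*p + 3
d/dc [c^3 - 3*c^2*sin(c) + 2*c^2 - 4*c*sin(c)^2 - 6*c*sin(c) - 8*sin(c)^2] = -3*c^2*cos(c) + 3*c^2 - 4*c*sin(2*c) - 6*sqrt(2)*c*sin(c + pi/4) + 4*c - 6*sin(c) - 8*sin(2*c) + 2*cos(2*c) - 2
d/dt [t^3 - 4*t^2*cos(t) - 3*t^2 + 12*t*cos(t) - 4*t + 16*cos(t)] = 4*t^2*sin(t) + 3*t^2 - 12*t*sin(t) - 8*t*cos(t) - 6*t - 16*sin(t) + 12*cos(t) - 4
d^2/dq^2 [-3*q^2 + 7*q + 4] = -6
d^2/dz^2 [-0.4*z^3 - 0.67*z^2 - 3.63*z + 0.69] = -2.4*z - 1.34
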